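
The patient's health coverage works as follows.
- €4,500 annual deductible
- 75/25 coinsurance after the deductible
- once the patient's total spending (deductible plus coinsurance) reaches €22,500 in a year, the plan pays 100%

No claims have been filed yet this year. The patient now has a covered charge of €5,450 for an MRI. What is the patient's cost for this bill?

Nothing has been paid toward the €4,500 deductible, so the first €4,500 of this charge is applied there.
After the €4,500 deductible portion, €5,450 − €4,500 = €950 is subject to coinsurance.
25% of €950 = €237.50 falls to the patient.
So the patient owes €4,500 + €237.50 = €4,737.50 before any cap.
Year-to-date out-of-pocket becomes €0 + €4,737.50 = €4,737.50, still under the €22,500 maximum, so no cap applies.

€4,737.50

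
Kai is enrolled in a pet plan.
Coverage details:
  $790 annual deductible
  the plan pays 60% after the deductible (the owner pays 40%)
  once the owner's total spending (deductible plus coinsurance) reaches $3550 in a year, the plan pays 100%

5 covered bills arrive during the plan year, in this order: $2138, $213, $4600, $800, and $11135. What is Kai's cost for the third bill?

$1840

Claim 1 ($2138): $790 to deductible, leaving $1348; owner's 40% is $539.20. Owner owes $1329.20 (running OOP $1329.20).
Claim 2 ($213): deductible met; 40% of $213 = $85.20. Cost to owner: $85.20. OOP to date $1414.40.
Claim 3 ($4600): deductible already satisfied, so owner's share is 40% × $4600 = $1840. Owner pays $1840; OOP now $3254.40.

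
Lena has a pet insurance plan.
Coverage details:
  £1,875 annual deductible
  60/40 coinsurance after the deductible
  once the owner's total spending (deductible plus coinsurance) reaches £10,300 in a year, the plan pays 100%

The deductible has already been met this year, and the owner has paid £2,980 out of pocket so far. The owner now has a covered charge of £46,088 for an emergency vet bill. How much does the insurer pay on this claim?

£38,768

The deductible is already satisfied, so the full bill goes to coinsurance.
40% of £46,088 = £18,435.20 falls to the owner.
That would bring total out-of-pocket to £21,415.20, past the £10,300 cap. The owner is capped at £10,300 − £2,980 = £7,320 on this claim.
The insurer covers the remainder: £46,088 − £7,320 = £38,768.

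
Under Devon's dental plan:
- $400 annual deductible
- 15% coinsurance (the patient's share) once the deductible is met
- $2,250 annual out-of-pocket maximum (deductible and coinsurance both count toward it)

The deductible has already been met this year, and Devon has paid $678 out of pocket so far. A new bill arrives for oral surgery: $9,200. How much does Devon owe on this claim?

$1,380

With the deductible met, the entire $9,200 is subject to coinsurance.
15% of $9,200 = $1,380 falls to the patient.
Year-to-date out-of-pocket becomes $678 + $1,380 = $2,058, still under the $2,250 maximum, so no cap applies.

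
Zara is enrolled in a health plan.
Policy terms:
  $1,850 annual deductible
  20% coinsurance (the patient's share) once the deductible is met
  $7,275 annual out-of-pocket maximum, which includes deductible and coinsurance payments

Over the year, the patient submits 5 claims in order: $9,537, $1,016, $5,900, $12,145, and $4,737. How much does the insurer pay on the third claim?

#1 ($9,537): $1,850 to deductible, leaving $7,687; coinsurance $7,687 × 20% = $1,537.40. Patient pays $3,387.40; OOP now $3,387.40. Insurer: $9,537 − $3,387.40 = $6,149.60.
#2 ($1,016): 20% coinsurance on $1,016 = $203.20. Patient pays $203.20; OOP now $3,590.60. Insurer: $1,016 − $203.20 = $812.80.
#3 ($5,900): deductible met; 20% of $5,900 = $1,180. Patient owes $1,180 (running OOP $4,770.60). Plan pays $5,900 − $1,180 = $4,720.

$4,720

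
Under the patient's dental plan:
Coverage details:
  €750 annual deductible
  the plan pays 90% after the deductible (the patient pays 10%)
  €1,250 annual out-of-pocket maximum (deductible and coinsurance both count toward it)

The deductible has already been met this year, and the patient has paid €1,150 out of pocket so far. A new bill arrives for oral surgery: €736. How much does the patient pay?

The deductible is already satisfied, so the full bill goes to coinsurance.
10% of €736 = €73.60 falls to the patient.
Year-to-date out-of-pocket becomes €1,150 + €73.60 = €1,223.60, still under the €1,250 maximum, so no cap applies.

€73.60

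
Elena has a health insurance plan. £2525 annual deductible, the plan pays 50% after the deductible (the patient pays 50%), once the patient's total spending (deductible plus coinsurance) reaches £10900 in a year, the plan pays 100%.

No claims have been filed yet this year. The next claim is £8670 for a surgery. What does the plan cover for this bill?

The full £2525 deductible is still open; £2525 of this bill applies to it.
The remaining £6145 (= £8670 − £2525) moves to coinsurance.
Patient's 50% share of £6145 is £3072.50.
That puts the patient's cost at £2525 + £3072.50 = £5597.50 before any cap.
Year-to-date out-of-pocket becomes £0 + £5597.50 = £5597.50, still under the £10900 maximum, so no cap applies.
The plan picks up £8670 − £5597.50 = £3072.50.

£3072.50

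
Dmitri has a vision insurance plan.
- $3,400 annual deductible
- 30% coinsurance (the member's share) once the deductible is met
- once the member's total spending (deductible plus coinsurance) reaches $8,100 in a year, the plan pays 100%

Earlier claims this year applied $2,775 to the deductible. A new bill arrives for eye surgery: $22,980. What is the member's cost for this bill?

Deductible still to meet: $3,400 − $2,775 = $625.
That leaves $22,980 − $625 = $22,355 for coinsurance.
Member's 30% share of $22,355 is $6,706.50.
Member responsibility before any cap: $625 + $6,706.50 = $7,331.50.
That would bring total out-of-pocket to $10,106.50, past the $8,100 cap. The member is capped at $8,100 − $2,775 = $5,325 on this claim.

$5,325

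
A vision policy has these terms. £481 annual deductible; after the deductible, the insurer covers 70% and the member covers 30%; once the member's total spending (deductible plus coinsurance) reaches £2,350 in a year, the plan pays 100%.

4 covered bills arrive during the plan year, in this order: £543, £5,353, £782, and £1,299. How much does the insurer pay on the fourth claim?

£1,289.10

Claim 1 (£543): £481 finishes the deductible; £62 goes to coinsurance; 30% of £62 = £18.60. Cost to member: £499.60. OOP to date £499.60. Insurer: £543 − £499.60 = £43.40.
Claim 2 (£5,353): 30% coinsurance on £5,353 = £1,605.90. Cost to member: £1,605.90. OOP to date £2,105.50. Insurer: £5,353 − £1,605.90 = £3,747.10.
Claim 3 (£782): deductible already satisfied, so member's share is 30% × £782 = £234.60. Member owes £234.60 (running OOP £2,340.10). Plan pays £782 − £234.60 = £547.40.
Claim 4 (£1,299): deductible already satisfied, so member's share is 30% × £1,299 = £389.70. That would push OOP to £2,729.80, over the £2,350 cap, so member pays £2,350 − £2,340.10 = £9.90. Plan pays £1,299 − £9.90 = £1,289.10.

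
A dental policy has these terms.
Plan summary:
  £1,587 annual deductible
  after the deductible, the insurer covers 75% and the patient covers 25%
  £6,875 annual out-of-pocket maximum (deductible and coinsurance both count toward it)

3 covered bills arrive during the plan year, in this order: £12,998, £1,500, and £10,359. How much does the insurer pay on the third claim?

£8,298.75

Claim 1 (£12,998): £1,587 finishes the deductible; £11,411 goes to coinsurance; 25% of £11,411 = £2,852.75. Cost to patient: £4,439.75. OOP to date £4,439.75. Plan pays £12,998 − £4,439.75 = £8,558.25.
Claim 2 (£1,500): deductible already satisfied, so patient's share is 25% × £1,500 = £375. Patient pays £375; OOP now £4,814.75. Insurer: £1,500 − £375 = £1,125.
Claim 3 (£10,359): deductible met; 25% of £10,359 = £2,589.75. OOP would hit £7,404.50 > £6,875, so the cap limits the patient to £6,875 − £4,814.75 = £2,060.25. Plan pays £10,359 − £2,060.25 = £8,298.75.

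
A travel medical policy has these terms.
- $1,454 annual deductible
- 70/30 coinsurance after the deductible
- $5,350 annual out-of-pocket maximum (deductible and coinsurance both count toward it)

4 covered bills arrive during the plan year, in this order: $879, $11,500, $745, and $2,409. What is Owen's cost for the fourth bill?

Bill 1, $879: entire amount goes to the deductible. Traveler owes $879 (running OOP $879).
Bill 2, $11,500: $575 to deductible, leaving $10,925; 30% of $10,925 = $3,277.50. Traveler pays $3,852.50; OOP now $4,731.50.
Bill 3, $745: deductible met; 30% of $745 = $223.50. Traveler owes $223.50 (running OOP $4,955).
Bill 4, $2,409: deductible met; 30% of $2,409 = $722.70. That would push OOP to $5,677.70, over the $5,350 cap, so traveler pays $5,350 − $4,955 = $395.

$395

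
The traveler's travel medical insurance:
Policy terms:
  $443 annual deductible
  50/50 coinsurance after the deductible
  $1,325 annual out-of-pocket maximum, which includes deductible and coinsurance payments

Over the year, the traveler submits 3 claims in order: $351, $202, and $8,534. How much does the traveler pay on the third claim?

Bill 1, $351: all of it applies to the deductible. Traveler pays $351; OOP now $351.
Bill 2, $202: $92 finishes the deductible; $110 goes to coinsurance; traveler's 50% is $55. Traveler owes $147 (running OOP $498).
Bill 3, $8,534: deductible met; 50% of $8,534 = $4,267. That would push OOP to $4,765, over the $1,325 cap, so traveler pays $1,325 − $498 = $827.

$827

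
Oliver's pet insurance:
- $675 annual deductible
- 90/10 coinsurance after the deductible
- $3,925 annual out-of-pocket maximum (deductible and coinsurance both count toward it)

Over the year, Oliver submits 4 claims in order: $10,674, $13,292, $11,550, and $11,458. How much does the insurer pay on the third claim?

Claim 1 ($10,674): deductible takes $675, $9,999 remains; coinsurance $9,999 × 10% = $999.90. Owner pays $1,674.90; OOP now $1,674.90. Insurer: $10,674 − $1,674.90 = $8,999.10.
Claim 2 ($13,292): 10% coinsurance on $13,292 = $1,329.20. Owner owes $1,329.20 (running OOP $3,004.10). Plan pays $13,292 − $1,329.20 = $11,962.80.
Claim 3 ($11,550): deductible met; 10% of $11,550 = $1,155. That would push OOP to $4,159.10, over the $3,925 cap, so owner pays $3,925 − $3,004.10 = $920.90. Plan pays $11,550 − $920.90 = $10,629.10.

$10,629.10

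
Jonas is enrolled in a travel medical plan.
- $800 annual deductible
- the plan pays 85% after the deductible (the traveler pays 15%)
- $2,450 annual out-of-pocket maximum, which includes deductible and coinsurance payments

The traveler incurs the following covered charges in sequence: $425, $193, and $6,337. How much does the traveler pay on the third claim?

Bill 1, $425: entire amount goes to the deductible. Traveler owes $425 (running OOP $425).
Bill 2, $193: fully absorbed by the deductible. Traveler pays $193; OOP now $618.
Bill 3, $6,337: $182 to deductible, leaving $6,155; coinsurance $6,155 × 15% = $923.25. Cost to traveler: $1,105.25. OOP to date $1,723.25.

$1,105.25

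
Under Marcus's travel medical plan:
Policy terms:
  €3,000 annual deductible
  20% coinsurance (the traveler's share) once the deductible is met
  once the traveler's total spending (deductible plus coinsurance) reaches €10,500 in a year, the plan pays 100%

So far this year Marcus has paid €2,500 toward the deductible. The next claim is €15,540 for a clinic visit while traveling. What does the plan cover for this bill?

Remaining deductible: €3,000 − €2,500 = €500.
That leaves €15,540 − €500 = €15,040 for coinsurance.
20% of €15,040 = €3,008 falls to the traveler.
That puts the traveler's cost at €500 + €3,008 = €3,508 before any cap.
Year-to-date out-of-pocket becomes €2,500 + €3,508 = €6,008, still under the €10,500 maximum, so no cap applies.
The insurer covers the remainder: €15,540 − €3,508 = €12,032.

€12,032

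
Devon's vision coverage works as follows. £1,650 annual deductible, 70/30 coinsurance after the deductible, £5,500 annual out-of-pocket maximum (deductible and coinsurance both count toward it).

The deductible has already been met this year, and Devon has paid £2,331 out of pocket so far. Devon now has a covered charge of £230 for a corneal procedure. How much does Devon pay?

The deductible is already satisfied, so the full bill goes to coinsurance.
Coinsurance: £230 × 30% = £69.
Total out-of-pocket so far would be £2,331 + £69 = £2,400, below the £5,500 cap — no reduction.

£69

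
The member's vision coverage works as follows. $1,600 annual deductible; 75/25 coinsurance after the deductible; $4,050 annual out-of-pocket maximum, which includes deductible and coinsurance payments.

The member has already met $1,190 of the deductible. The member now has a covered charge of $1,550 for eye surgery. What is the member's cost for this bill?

Remaining deductible: $1,600 − $1,190 = $410.
The remaining $1,140 (= $1,550 − $410) moves to coinsurance.
25% of $1,140 = $285 falls to the member.
So the member owes $410 + $285 = $695 before any cap.
Total out-of-pocket so far would be $1,190 + $695 = $1,885, below the $4,050 cap — no reduction.

$695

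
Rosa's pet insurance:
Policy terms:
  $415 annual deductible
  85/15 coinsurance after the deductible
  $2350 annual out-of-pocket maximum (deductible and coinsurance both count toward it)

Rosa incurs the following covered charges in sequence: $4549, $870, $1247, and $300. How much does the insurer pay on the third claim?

Claim 1 — $4549: $415 finishes the deductible; $4134 goes to coinsurance; 15% of $4134 = $620.10. Cost to owner: $1035.10. OOP to date $1035.10. Plan pays $4549 − $1035.10 = $3513.90.
Claim 2 — $870: 15% coinsurance on $870 = $130.50. Owner owes $130.50 (running OOP $1165.60). Insurer: $870 − $130.50 = $739.50.
Claim 3 — $1247: 15% coinsurance on $1247 = $187.05. Owner owes $187.05 (running OOP $1352.65). Plan pays $1247 − $187.05 = $1059.95.

$1059.95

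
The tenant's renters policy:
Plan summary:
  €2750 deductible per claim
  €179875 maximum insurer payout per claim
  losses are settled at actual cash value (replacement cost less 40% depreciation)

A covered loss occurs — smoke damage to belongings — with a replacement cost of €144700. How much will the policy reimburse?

Depreciate 40%: the covered value is €144700 × 0.6 = €86820.
Subtract the deductible: €86820 − €2750 = €84070.
That's under the €179875 cap, so the insurer reimburses the full €84070.

€84070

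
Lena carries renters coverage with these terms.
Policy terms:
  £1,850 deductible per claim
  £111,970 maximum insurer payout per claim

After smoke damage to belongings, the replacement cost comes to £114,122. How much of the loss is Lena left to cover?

Subtract the deductible: £114,122 − £1,850 = £112,272.
Since £112,272 > £111,970, the payout is capped at £111,970.
Out of pocket: £114,122 − £111,970 = £2,152.

£2,152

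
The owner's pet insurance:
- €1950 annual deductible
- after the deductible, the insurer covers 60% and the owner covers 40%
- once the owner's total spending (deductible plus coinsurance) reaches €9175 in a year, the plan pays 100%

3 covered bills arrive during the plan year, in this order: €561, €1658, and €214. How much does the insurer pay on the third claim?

€128.40

#1 (€561): all of it applies to the deductible. Owner pays €561; OOP now €561. Plan pays €561 − €561 = €0.
#2 (€1658): deductible takes €1389, €269 remains; owner's 40% is €107.60. Owner pays €1496.60; OOP now €2057.60. Insurer: €1658 − €1496.60 = €161.40.
#3 (€214): deductible already satisfied, so owner's share is 40% × €214 = €85.60. Cost to owner: €85.60. OOP to date €2143.20. Plan pays €214 − €85.60 = €128.40.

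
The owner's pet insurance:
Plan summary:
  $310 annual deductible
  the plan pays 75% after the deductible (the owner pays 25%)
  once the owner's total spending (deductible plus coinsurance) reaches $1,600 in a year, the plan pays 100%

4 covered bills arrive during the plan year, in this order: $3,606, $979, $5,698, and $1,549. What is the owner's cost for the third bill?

#1 ($3,606): $310 finishes the deductible; $3,296 goes to coinsurance; 25% of $3,296 = $824. Owner pays $1,134; OOP now $1,134.
#2 ($979): 25% coinsurance on $979 = $244.75. Owner pays $244.75; OOP now $1,378.75.
#3 ($5,698): deductible met; 25% of $5,698 = $1,424.50. That would push OOP to $2,803.25, over the $1,600 cap, so owner pays $1,600 − $1,378.75 = $221.25.

$221.25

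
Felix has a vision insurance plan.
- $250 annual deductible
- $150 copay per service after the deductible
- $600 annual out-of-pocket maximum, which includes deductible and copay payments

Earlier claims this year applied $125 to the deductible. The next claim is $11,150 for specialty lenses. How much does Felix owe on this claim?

Deductible still to meet: $250 − $125 = $125.
After the $125 deductible portion, $11,150 − $125 = $11,025 is subject to the copay.
Copay on this service: $150.
Member responsibility before any cap: $125 + $150 = $275.
Total out-of-pocket so far would be $125 + $275 = $400, below the $600 cap — no reduction.

$275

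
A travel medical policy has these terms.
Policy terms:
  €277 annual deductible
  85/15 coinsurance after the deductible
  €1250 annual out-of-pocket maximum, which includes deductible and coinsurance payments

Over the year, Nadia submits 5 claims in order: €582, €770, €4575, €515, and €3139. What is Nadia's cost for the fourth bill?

€77.25

Claim 1 (€582): €277 to deductible, leaving €305; traveler's 15% is €45.75. Cost to traveler: €322.75. OOP to date €322.75.
Claim 2 (€770): deductible already satisfied, so traveler's share is 15% × €770 = €115.50. Cost to traveler: €115.50. OOP to date €438.25.
Claim 3 (€4575): 15% coinsurance on €4575 = €686.25. Traveler owes €686.25 (running OOP €1124.50).
Claim 4 (€515): deductible met; 15% of €515 = €77.25. Traveler owes €77.25 (running OOP €1201.75).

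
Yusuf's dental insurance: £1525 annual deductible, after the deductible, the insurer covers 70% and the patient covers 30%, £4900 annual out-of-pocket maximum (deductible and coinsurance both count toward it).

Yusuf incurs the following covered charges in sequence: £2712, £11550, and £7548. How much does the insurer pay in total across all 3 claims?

£16910

Claim 1 (£2712): £1525 finishes the deductible; £1187 goes to coinsurance; patient's 30% is £356.10. Patient pays £1881.10; OOP now £1881.10. Plan pays £2712 − £1881.10 = £830.90.
Claim 2 (£11550): 30% coinsurance on £11550 = £3465. That would push OOP to £5346.10, over the £4900 cap, so patient pays £4900 − £1881.10 = £3018.90. Plan pays £11550 − £3018.90 = £8531.10.
Claim 3 (£7548): deductible met; 30% of £7548 = £2264.40. OOP would hit £7164.40 > £4900, so the cap limits the patient to £4900 − £4900 = £0. Plan pays £7548 − £0 = £7548.
Insurer total = bills − patient's total = £21810 − £4900 = £16910.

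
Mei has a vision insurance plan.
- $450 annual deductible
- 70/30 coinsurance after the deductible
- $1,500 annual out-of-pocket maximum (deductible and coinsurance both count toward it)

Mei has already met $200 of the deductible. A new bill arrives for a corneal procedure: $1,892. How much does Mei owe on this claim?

Deductible still to meet: $450 − $200 = $250.
The remaining $1,642 (= $1,892 − $250) moves to coinsurance.
Coinsurance: $1,642 × 30% = $492.60.
So the member owes $250 + $492.60 = $742.60 before any cap.
Year-to-date out-of-pocket becomes $200 + $742.60 = $942.60, still under the $1,500 maximum, so no cap applies.

$742.60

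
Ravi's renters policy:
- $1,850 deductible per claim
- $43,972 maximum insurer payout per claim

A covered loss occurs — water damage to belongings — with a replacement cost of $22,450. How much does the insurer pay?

$20,600

Less the $1,850 deductible: $22,450 − $1,850 = $20,600.
$20,600 is within the $43,972 limit, so the insurer pays $20,600.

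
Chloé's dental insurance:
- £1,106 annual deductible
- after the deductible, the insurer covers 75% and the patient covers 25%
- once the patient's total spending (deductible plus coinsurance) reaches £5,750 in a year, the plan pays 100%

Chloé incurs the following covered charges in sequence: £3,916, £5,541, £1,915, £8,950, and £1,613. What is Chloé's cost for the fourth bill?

£2,077.50

#1 (£3,916): £1,106 to deductible, leaving £2,810; coinsurance £2,810 × 25% = £702.50. Patient pays £1,808.50; OOP now £1,808.50.
#2 (£5,541): 25% coinsurance on £5,541 = £1,385.25. Cost to patient: £1,385.25. OOP to date £3,193.75.
#3 (£1,915): deductible met; 25% of £1,915 = £478.75. Cost to patient: £478.75. OOP to date £3,672.50.
#4 (£8,950): deductible already satisfied, so patient's share is 25% × £8,950 = £2,237.50. Adding that to £3,672.50 gives £5,910, past the £5,750 cap; patient pays only £5,750 − £3,672.50 = £2,077.50.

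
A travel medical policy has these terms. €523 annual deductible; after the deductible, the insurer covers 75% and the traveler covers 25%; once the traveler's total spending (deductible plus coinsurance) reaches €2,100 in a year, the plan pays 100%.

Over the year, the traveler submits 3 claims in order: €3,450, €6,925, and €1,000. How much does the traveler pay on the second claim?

€845.25

Claim 1 — €3,450: €523 finishes the deductible; €2,927 goes to coinsurance; coinsurance €2,927 × 25% = €731.75. Traveler pays €1,254.75; OOP now €1,254.75.
Claim 2 — €6,925: deductible already satisfied, so traveler's share is 25% × €6,925 = €1,731.25. That would push OOP to €2,986, over the €2,100 cap, so traveler pays €2,100 − €1,254.75 = €845.25.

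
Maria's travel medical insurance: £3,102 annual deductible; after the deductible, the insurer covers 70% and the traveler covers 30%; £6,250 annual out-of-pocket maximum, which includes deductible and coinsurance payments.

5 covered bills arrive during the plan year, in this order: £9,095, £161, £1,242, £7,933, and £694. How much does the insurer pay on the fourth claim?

Claim 1 (£9,095): £3,102 to deductible, leaving £5,993; coinsurance £5,993 × 30% = £1,797.90. Cost to traveler: £4,899.90. OOP to date £4,899.90. Plan pays £9,095 − £4,899.90 = £4,195.10.
Claim 2 (£161): deductible met; 30% of £161 = £48.30. Traveler owes £48.30 (running OOP £4,948.20). Plan pays £161 − £48.30 = £112.70.
Claim 3 (£1,242): deductible already satisfied, so traveler's share is 30% × £1,242 = £372.60. Traveler owes £372.60 (running OOP £5,320.80). Insurer: £1,242 − £372.60 = £869.40.
Claim 4 (£7,933): deductible met; 30% of £7,933 = £2,379.90. OOP would hit £7,700.70 > £6,250, so the cap limits the traveler to £6,250 − £5,320.80 = £929.20. Plan pays £7,933 − £929.20 = £7,003.80.

£7,003.80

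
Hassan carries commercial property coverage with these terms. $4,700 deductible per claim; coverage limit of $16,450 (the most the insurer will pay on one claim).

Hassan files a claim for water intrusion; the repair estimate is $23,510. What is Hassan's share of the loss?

$7,060

Subtract the deductible: $23,510 − $4,700 = $18,810.
$18,810 exceeds the $16,450 limit, so the insurer pays the limit: $16,450.
Business's share is the uncovered remainder: $23,510 − $16,450 = $7,060.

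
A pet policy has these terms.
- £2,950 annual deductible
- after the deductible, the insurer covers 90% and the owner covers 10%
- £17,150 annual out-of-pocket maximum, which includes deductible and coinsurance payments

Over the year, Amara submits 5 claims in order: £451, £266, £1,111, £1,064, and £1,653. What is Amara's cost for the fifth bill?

£217.50

Claim 1 (£451): all of it applies to the deductible. Owner pays £451; OOP now £451.
Claim 2 (£266): fully absorbed by the deductible. Owner pays £266; OOP now £717.
Claim 3 (£1,111): entire amount goes to the deductible. Owner owes £1,111 (running OOP £1,828).
Claim 4 (£1,064): fully absorbed by the deductible. Cost to owner: £1,064. OOP to date £2,892.
Claim 5 (£1,653): deductible takes £58, £1,595 remains; 10% of £1,595 = £159.50. Owner pays £217.50; OOP now £3,109.50.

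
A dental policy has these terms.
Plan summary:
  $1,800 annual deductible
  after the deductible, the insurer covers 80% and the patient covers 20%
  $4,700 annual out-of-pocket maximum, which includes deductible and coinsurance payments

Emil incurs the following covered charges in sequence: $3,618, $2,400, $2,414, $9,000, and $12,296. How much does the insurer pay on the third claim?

#1 ($3,618): deductible takes $1,800, $1,818 remains; 20% of $1,818 = $363.60. Patient owes $2,163.60 (running OOP $2,163.60). Plan pays $3,618 − $2,163.60 = $1,454.40.
#2 ($2,400): deductible already satisfied, so patient's share is 20% × $2,400 = $480. Cost to patient: $480. OOP to date $2,643.60. Insurer: $2,400 − $480 = $1,920.
#3 ($2,414): deductible met; 20% of $2,414 = $482.80. Patient owes $482.80 (running OOP $3,126.40). Plan pays $2,414 − $482.80 = $1,931.20.

$1,931.20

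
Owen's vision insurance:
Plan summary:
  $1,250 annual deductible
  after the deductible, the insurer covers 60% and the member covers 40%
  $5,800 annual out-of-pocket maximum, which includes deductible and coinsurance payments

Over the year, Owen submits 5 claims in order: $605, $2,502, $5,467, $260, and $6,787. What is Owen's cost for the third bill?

#1 ($605): all of it applies to the deductible. Member pays $605; OOP now $605.
#2 ($2,502): deductible takes $645, $1,857 remains; member's 40% is $742.80. Cost to member: $1,387.80. OOP to date $1,992.80.
#3 ($5,467): deductible met; 40% of $5,467 = $2,186.80. Member owes $2,186.80 (running OOP $4,179.60).

$2,186.80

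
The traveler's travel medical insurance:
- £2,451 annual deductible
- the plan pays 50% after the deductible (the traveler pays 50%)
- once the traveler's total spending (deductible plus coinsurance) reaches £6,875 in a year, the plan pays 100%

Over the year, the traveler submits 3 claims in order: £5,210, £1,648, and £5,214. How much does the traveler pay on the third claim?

£2,220.50

Bill 1, £5,210: deductible takes £2,451, £2,759 remains; 50% of £2,759 = £1,379.50. Traveler pays £3,830.50; OOP now £3,830.50.
Bill 2, £1,648: 50% coinsurance on £1,648 = £824. Traveler pays £824; OOP now £4,654.50.
Bill 3, £5,214: 50% coinsurance on £5,214 = £2,607. That would push OOP to £7,261.50, over the £6,875 cap, so traveler pays £6,875 − £4,654.50 = £2,220.50.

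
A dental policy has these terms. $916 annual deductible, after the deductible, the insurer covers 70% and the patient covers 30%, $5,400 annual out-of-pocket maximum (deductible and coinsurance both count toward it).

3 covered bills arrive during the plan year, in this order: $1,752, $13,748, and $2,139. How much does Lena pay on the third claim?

$108.80

Claim 1 — $1,752: $916 to deductible, leaving $836; patient's 30% is $250.80. Patient pays $1,166.80; OOP now $1,166.80.
Claim 2 — $13,748: deductible met; 30% of $13,748 = $4,124.40. Patient pays $4,124.40; OOP now $5,291.20.
Claim 3 — $2,139: deductible already satisfied, so patient's share is 30% × $2,139 = $641.70. OOP would hit $5,932.90 > $5,400, so the cap limits the patient to $5,400 − $5,291.20 = $108.80.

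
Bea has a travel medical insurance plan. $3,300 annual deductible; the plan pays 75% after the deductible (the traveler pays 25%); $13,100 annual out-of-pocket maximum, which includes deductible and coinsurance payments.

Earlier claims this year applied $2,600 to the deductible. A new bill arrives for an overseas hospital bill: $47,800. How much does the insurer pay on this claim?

Remaining deductible: $3,300 − $2,600 = $700.
After the $700 deductible portion, $47,800 − $700 = $47,100 is subject to coinsurance.
25% of $47,100 = $11,775 falls to the traveler.
Traveler responsibility before any cap: $700 + $11,775 = $12,475.
That would bring total out-of-pocket to $15,075, past the $13,100 cap. The traveler is capped at $13,100 − $2,600 = $10,500 on this claim.
The plan picks up $47,800 − $10,500 = $37,300.

$37,300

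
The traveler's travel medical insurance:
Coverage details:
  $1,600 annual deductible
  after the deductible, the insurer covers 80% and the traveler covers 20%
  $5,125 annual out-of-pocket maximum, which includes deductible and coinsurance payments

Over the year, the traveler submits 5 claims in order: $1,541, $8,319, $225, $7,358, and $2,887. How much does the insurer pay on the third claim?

$180

#1 ($1,541): fully absorbed by the deductible. Traveler pays $1,541; OOP now $1,541. Plan pays $1,541 − $1,541 = $0.
#2 ($8,319): deductible takes $59, $8,260 remains; 20% of $8,260 = $1,652. Cost to traveler: $1,711. OOP to date $3,252. Insurer: $8,319 − $1,711 = $6,608.
#3 ($225): 20% coinsurance on $225 = $45. Traveler owes $45 (running OOP $3,297). Plan pays $225 − $45 = $180.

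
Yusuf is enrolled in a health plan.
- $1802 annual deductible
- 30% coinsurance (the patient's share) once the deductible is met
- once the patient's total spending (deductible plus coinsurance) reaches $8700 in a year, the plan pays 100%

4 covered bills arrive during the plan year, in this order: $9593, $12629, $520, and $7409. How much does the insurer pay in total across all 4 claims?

$21451

Claim 1 ($9593): $1802 finishes the deductible; $7791 goes to coinsurance; coinsurance $7791 × 30% = $2337.30. Patient pays $4139.30; OOP now $4139.30. Plan pays $9593 − $4139.30 = $5453.70.
Claim 2 ($12629): deductible already satisfied, so patient's share is 30% × $12629 = $3788.70. Patient owes $3788.70 (running OOP $7928). Insurer: $12629 − $3788.70 = $8840.30.
Claim 3 ($520): 30% coinsurance on $520 = $156. Patient pays $156; OOP now $8084. Plan pays $520 − $156 = $364.
Claim 4 ($7409): 30% coinsurance on $7409 = $2222.70. Adding that to $8084 gives $10306.70, past the $8700 cap; patient pays only $8700 − $8084 = $616. Insurer: $7409 − $616 = $6793.
Insurer total: $5453.70 + $8840.30 + $364 + $6793 = $21451.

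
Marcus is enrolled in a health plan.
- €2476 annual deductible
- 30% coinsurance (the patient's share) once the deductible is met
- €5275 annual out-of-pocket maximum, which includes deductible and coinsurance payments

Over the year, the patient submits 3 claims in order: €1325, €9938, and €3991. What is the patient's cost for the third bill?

€162.90

Claim 1 (€1325): all of it applies to the deductible. Patient owes €1325 (running OOP €1325).
Claim 2 (€9938): deductible takes €1151, €8787 remains; coinsurance €8787 × 30% = €2636.10. Patient owes €3787.10 (running OOP €5112.10).
Claim 3 (€3991): deductible already satisfied, so patient's share is 30% × €3991 = €1197.30. Adding that to €5112.10 gives €6309.40, past the €5275 cap; patient pays only €5275 − €5112.10 = €162.90.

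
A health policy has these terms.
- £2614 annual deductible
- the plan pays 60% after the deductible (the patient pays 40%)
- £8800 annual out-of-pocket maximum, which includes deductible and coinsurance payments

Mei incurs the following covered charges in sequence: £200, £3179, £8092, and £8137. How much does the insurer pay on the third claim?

£4855.20

#1 (£200): all of it applies to the deductible. Patient owes £200 (running OOP £200). Plan pays £200 − £200 = £0.
#2 (£3179): £2414 finishes the deductible; £765 goes to coinsurance; patient's 40% is £306. Patient pays £2720; OOP now £2920. Plan pays £3179 − £2720 = £459.
#3 (£8092): deductible met; 40% of £8092 = £3236.80. Patient pays £3236.80; OOP now £6156.80. Plan pays £8092 − £3236.80 = £4855.20.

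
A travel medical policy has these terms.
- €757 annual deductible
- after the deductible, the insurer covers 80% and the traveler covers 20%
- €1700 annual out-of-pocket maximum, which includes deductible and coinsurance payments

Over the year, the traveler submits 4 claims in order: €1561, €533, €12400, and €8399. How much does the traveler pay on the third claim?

€675.60

Bill 1, €1561: €757 finishes the deductible; €804 goes to coinsurance; coinsurance €804 × 20% = €160.80. Traveler pays €917.80; OOP now €917.80.
Bill 2, €533: 20% coinsurance on €533 = €106.60. Traveler pays €106.60; OOP now €1024.40.
Bill 3, €12400: deductible already satisfied, so traveler's share is 20% × €12400 = €2480. OOP would hit €3504.40 > €1700, so the cap limits the traveler to €1700 − €1024.40 = €675.60.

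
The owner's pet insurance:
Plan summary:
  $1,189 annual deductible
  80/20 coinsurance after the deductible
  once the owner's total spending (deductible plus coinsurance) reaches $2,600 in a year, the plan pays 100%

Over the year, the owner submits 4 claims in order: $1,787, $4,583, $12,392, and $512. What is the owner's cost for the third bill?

#1 ($1,787): deductible takes $1,189, $598 remains; owner's 20% is $119.60. Owner owes $1,308.60 (running OOP $1,308.60).
#2 ($4,583): deductible already satisfied, so owner's share is 20% × $4,583 = $916.60. Owner pays $916.60; OOP now $2,225.20.
#3 ($12,392): 20% coinsurance on $12,392 = $2,478.40. Adding that to $2,225.20 gives $4,703.60, past the $2,600 cap; owner pays only $2,600 − $2,225.20 = $374.80.

$374.80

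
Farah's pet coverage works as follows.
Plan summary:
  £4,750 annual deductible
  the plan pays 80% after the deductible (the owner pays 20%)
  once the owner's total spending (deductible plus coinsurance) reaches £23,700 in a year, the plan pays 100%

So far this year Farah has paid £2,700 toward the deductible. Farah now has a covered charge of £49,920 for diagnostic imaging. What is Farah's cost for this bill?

£11,624

Deductible still to meet: £4,750 − £2,700 = £2,050.
After the £2,050 deductible portion, £49,920 − £2,050 = £47,870 is subject to coinsurance.
Coinsurance: £47,870 × 20% = £9,574.
So the owner owes £2,050 + £9,574 = £11,624 before any cap.
Cumulative spending £2,700 + £11,624 = £14,324 stays under the £23,700 maximum.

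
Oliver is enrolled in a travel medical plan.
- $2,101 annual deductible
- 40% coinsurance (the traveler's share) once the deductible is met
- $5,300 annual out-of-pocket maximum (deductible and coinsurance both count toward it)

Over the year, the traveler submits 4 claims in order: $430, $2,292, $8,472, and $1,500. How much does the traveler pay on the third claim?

Claim 1 — $430: fully absorbed by the deductible. Traveler pays $430; OOP now $430.
Claim 2 — $2,292: $1,671 to deductible, leaving $621; traveler's 40% is $248.40. Cost to traveler: $1,919.40. OOP to date $2,349.40.
Claim 3 — $8,472: 40% coinsurance on $8,472 = $3,388.80. Adding that to $2,349.40 gives $5,738.20, past the $5,300 cap; traveler pays only $5,300 − $2,349.40 = $2,950.60.

$2,950.60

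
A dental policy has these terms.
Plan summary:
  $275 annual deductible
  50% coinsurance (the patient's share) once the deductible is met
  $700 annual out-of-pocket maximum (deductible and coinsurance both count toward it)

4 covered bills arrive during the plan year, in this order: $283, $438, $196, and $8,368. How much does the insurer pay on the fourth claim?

#1 ($283): deductible takes $275, $8 remains; coinsurance $8 × 50% = $4. Patient pays $279; OOP now $279. Insurer: $283 − $279 = $4.
#2 ($438): 50% coinsurance on $438 = $219. Cost to patient: $219. OOP to date $498. Insurer: $438 − $219 = $219.
#3 ($196): 50% coinsurance on $196 = $98. Cost to patient: $98. OOP to date $596. Insurer: $196 − $98 = $98.
#4 ($8,368): deductible already satisfied, so patient's share is 50% × $8,368 = $4,184. Adding that to $596 gives $4,780, past the $700 cap; patient pays only $700 − $596 = $104. Plan pays $8,368 − $104 = $8,264.

$8,264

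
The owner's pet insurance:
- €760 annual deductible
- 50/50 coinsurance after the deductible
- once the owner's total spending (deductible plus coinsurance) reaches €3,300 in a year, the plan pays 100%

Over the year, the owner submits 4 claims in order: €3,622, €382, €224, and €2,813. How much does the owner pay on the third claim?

#1 (€3,622): €760 to deductible, leaving €2,862; owner's 50% is €1,431. Cost to owner: €2,191. OOP to date €2,191.
#2 (€382): 50% coinsurance on €382 = €191. Owner pays €191; OOP now €2,382.
#3 (€224): deductible met; 50% of €224 = €112. Owner pays €112; OOP now €2,494.

€112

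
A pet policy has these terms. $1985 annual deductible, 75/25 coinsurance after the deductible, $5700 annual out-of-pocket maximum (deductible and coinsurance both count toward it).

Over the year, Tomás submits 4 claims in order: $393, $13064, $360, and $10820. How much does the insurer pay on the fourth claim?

$10063

Claim 1 — $393: all of it applies to the deductible. Cost to owner: $393. OOP to date $393. Insurer: $393 − $393 = $0.
Claim 2 — $13064: deductible takes $1592, $11472 remains; owner's 25% is $2868. Cost to owner: $4460. OOP to date $4853. Plan pays $13064 − $4460 = $8604.
Claim 3 — $360: deductible already satisfied, so owner's share is 25% × $360 = $90. Owner pays $90; OOP now $4943. Insurer: $360 − $90 = $270.
Claim 4 — $10820: deductible met; 25% of $10820 = $2705. Adding that to $4943 gives $7648, past the $5700 cap; owner pays only $5700 − $4943 = $757. Insurer: $10820 − $757 = $10063.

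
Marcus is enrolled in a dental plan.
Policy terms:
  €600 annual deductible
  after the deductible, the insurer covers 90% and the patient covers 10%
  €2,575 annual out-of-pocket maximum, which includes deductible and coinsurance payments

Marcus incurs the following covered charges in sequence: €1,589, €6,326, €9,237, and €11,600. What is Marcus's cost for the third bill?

€923.70

Claim 1 (€1,589): €600 finishes the deductible; €989 goes to coinsurance; 10% of €989 = €98.90. Patient pays €698.90; OOP now €698.90.
Claim 2 (€6,326): deductible met; 10% of €6,326 = €632.60. Cost to patient: €632.60. OOP to date €1,331.50.
Claim 3 (€9,237): 10% coinsurance on €9,237 = €923.70. Patient pays €923.70; OOP now €2,255.20.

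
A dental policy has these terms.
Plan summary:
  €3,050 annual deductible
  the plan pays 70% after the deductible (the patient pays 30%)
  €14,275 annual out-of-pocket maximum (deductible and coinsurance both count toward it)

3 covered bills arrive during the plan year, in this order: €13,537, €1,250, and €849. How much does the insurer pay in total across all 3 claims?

Claim 1 — €13,537: deductible takes €3,050, €10,487 remains; 30% of €10,487 = €3,146.10. Cost to patient: €6,196.10. OOP to date €6,196.10. Insurer: €13,537 − €6,196.10 = €7,340.90.
Claim 2 — €1,250: deductible met; 30% of €1,250 = €375. Patient owes €375 (running OOP €6,571.10). Insurer: €1,250 − €375 = €875.
Claim 3 — €849: deductible already satisfied, so patient's share is 30% × €849 = €254.70. Cost to patient: €254.70. OOP to date €6,825.80. Plan pays €849 − €254.70 = €594.30.
Insurer total: €7,340.90 + €875 + €594.30 = €8,810.20.

€8,810.20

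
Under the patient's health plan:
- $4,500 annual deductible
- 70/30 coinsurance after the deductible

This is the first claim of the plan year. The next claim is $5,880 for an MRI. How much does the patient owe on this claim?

$4,914

Nothing has been paid toward the $4,500 deductible, so the first $4,500 of this charge is applied there.
The remaining $1,380 (= $5,880 − $4,500) moves to coinsurance.
Coinsurance: $1,380 × 30% = $414.
So the patient owes $4,500 + $414 = $4,914.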